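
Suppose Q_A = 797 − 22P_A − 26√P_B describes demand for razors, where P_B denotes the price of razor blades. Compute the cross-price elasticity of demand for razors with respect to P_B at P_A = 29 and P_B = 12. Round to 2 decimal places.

-0.65

At P_A = 29 and P_B = 12: Q_A = 68.933.
∂Q_A/∂P_B = -26/(2√P_B) = -26/(2√12) = -3.7528.
ε = (∂Q_A/∂P_B)(P_B/Q_A) = -3.7528 × (12/68.933) ≈ -0.65.
ε < 0: complements.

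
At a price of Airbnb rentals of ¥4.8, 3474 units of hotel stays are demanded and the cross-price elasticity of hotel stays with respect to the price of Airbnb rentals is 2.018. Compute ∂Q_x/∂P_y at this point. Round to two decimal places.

ε = (∂Q_x/∂P_y)·(P_y/Q_x) ⇒ ∂Q_x/∂P_y = ε·Q_x/P_y = 2.018 × 3474/4.8 ≈ 1460.53.

1460.53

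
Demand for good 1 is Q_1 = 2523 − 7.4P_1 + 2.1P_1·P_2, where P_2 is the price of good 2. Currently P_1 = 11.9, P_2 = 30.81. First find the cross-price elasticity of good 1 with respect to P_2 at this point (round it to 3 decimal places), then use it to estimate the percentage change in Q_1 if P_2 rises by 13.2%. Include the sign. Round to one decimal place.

3.2%

At P_1 = 11.9, P_2 = 30.81: Q_1 = 3204.882.
∂Q_1/∂P_2 = 2.1P_1 = 24.9900.
ε = (∂Q_1/∂P_2)(P_2/Q_1) = 24.9900 × 30.81/3204.882 ≈ 0.240.
%ΔQ_1 ≈ ε × %ΔP_2 = 0.240 × (13.2%) = 3.2%.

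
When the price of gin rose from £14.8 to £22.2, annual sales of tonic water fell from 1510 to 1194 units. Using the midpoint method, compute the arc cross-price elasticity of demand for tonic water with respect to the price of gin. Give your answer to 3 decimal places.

-0.584

ΔQ_A = 1194 − 1510 = -316; ΔP_B = 22.2 − 14.8 = 7.4.
Midpoints: Q̄_A = 1352.0, P̄_B = 18.50.
ε = (ΔQ_A/Q̄_A)/(ΔP_B/P̄_B) = (-316/1352.0)/(7.4/18.50) ≈ -0.584.
ε < 0: tonic water and gin are complements.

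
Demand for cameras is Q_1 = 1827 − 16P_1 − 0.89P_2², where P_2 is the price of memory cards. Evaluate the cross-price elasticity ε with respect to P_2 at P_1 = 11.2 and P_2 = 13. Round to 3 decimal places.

At P_1 = 11.2 and P_2 = 13: Q_1 = 1497.39.
∂Q_1/∂P_2 = -1.78P_2 = -1.78(13) = -23.1400.
ε = (∂Q_1/∂P_2)(P_2/Q_1) = -23.1400 × (13/1497.39) ≈ -0.201.

-0.201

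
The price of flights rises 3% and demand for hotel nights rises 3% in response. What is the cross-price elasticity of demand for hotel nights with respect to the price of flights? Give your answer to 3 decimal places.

1.000

ε = (%ΔQ of hotel nights) / (%ΔP of flights) = (3%) / (3%) ≈ 1.000.
Positive cross-price elasticity: substitutes.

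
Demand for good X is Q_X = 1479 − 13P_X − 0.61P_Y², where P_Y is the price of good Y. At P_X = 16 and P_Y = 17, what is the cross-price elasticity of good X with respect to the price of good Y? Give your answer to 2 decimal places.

At P_X = 16 and P_Y = 17: Q_X = 1094.71.
∂Q_X/∂P_Y = -1.22P_Y = -1.22(17) = -20.7400.
ε = (∂Q_X/∂P_Y)(P_Y/Q_X) = -20.7400 × (17/1094.71) ≈ -0.32.

-0.32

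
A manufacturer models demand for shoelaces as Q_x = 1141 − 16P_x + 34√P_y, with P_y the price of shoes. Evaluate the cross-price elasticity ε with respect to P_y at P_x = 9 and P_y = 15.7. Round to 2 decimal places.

At P_x = 9 and P_y = 15.7: Q_x = 1131.719.
∂Q_x/∂P_y = 34/(2√P_y) = 34/(2√15.7) = 4.2904.
ε = (∂Q_x/∂P_y)(P_y/Q_x) = 4.2904 × (15.7/1131.719) ≈ 0.06.
ε > 0: substitutes.

0.06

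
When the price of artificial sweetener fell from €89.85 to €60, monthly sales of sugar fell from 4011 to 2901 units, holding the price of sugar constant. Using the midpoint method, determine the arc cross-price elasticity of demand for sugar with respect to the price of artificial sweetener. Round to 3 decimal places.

ΔQ_A = 2901 − 4011 = -1110; ΔP_B = 60 − 89.85 = -29.85.
Midpoints: Q̄_A = 3456.0, P̄_B = 74.92.
ε = (ΔQ_A/Q̄_A)/(ΔP_B/P̄_B) = (-1110/3456.0)/(-29.85/74.92) ≈ 0.806.

0.806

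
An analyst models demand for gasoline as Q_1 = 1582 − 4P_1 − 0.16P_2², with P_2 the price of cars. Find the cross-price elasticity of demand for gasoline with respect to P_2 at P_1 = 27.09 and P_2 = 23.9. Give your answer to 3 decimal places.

At P_1 = 27.09 and P_2 = 23.9: Q_1 = 1382.246.
∂Q_1/∂P_2 = -0.32P_2 = -0.32(23.9) = -7.6480.
ε = (∂Q_1/∂P_2)(P_2/Q_1) = -7.6480 × (23.9/1382.246) ≈ -0.132.

-0.132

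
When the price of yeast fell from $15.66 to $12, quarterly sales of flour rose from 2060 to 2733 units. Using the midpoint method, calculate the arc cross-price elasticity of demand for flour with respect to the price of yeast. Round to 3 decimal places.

ΔQ_A = 2733 − 2060 = 673; ΔP_B = 12 − 15.66 = -3.66.
Midpoints: Q̄_A = 2396.5, P̄_B = 13.83.
ε = (ΔQ_A/Q̄_A)/(ΔP_B/P̄_B) = (673/2396.5)/(-3.66/13.83) ≈ -1.061.
ε < 0: flour and yeast are complements.

-1.061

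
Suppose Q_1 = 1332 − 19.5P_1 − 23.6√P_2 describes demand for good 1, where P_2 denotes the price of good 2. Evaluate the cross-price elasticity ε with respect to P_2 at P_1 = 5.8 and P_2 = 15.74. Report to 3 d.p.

At P_1 = 5.8 and P_2 = 15.74: Q_1 = 1125.270.
∂Q_1/∂P_2 = -23.6/(2√P_2) = -23.6/(2√15.74) = -2.9743.
ε = (∂Q_1/∂P_2)(P_2/Q_1) = -2.9743 × (15.74/1125.270) ≈ -0.042.
ε < 0: complements.

-0.042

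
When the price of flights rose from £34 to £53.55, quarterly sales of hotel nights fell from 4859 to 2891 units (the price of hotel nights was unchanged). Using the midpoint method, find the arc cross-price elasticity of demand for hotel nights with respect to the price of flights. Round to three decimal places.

ΔQ_A = 2891 − 4859 = -1968; ΔP_B = 53.55 − 34 = 19.55.
Midpoints: Q̄_A = 3875.0, P̄_B = 43.77.
ε = (ΔQ_A/Q̄_A)/(ΔP_B/P̄_B) = (-1968/3875.0)/(19.55/43.77) ≈ -1.137.
ε < 0: hotel nights and flights are complements.

-1.137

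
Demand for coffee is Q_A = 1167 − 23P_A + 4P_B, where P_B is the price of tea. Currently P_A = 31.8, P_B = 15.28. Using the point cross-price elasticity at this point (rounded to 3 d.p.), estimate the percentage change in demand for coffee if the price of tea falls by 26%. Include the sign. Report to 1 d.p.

At P_A = 31.8, P_B = 15.28: Q_A = 496.72.
∂Q_A/∂P_B = 4.
ε = (∂Q_A/∂P_B)(P_B/Q_A) = 4.0000 × 15.28/496.72 ≈ 0.123.
%ΔQ_A ≈ ε × %ΔP_B = 0.123 × (-26%) = -3.2%.

-3.2%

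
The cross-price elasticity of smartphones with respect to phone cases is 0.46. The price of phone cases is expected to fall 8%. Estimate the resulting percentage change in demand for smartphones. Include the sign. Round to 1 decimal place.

%ΔQ ≈ ε × %ΔP of phone cases = 0.46 × (-8%) = -3.7%.

-3.7%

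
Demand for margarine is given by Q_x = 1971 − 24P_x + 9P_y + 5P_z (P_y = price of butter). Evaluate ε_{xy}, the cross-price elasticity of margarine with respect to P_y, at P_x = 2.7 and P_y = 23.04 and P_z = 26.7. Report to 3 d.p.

0.092

At P_x = 2.7 and P_y = 23.04 and P_z = 26.7: Q_x = 2247.06.
∂Q_x/∂P_y = 9.
ε = (∂Q_x/∂P_y)(P_y/Q_x) = 9 × (23.04/2247.06) ≈ 0.092.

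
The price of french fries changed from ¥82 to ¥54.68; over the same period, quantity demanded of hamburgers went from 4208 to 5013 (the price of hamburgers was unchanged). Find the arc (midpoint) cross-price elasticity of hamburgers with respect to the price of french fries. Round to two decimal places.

ΔQ_A = 5013 − 4208 = 805; ΔP_B = 54.68 − 82 = -27.32.
Midpoints: Q̄_A = 4610.5, P̄_B = 68.34.
ε = (ΔQ_A/Q̄_A)/(ΔP_B/P̄_B) = (805/4610.5)/(-27.32/68.34) ≈ -0.44.
ε < 0: hamburgers and french fries are complements.

-0.44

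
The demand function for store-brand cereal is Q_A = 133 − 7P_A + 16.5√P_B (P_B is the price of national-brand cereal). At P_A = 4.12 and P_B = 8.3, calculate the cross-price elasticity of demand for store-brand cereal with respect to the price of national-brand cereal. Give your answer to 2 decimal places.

At P_A = 4.12 and P_B = 8.3: Q_A = 151.696.
∂Q_A/∂P_B = 16.5/(2√P_B) = 16.5/(2√8.3) = 2.8636.
ε = (∂Q_A/∂P_B)(P_B/Q_A) = 2.8636 × (8.3/151.696) ≈ 0.16.
ε > 0: substitutes.

0.16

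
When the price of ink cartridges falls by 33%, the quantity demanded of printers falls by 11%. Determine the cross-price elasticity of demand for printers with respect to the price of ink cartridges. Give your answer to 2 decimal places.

0.33

ε = (%ΔQ of printers) / (%ΔP of ink cartridges) = (-11%) / (-33%) ≈ 0.33.
Positive cross-price elasticity: substitutes.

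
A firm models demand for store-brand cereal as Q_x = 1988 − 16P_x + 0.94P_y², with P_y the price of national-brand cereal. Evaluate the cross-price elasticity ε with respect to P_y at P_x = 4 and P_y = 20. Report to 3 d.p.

At P_x = 4 and P_y = 20: Q_x = 2300.
∂Q_x/∂P_y = 1.88P_y = 1.88(20) = 37.6000.
ε = (∂Q_x/∂P_y)(P_y/Q_x) = 37.6000 × (20/2300) ≈ 0.327.

0.327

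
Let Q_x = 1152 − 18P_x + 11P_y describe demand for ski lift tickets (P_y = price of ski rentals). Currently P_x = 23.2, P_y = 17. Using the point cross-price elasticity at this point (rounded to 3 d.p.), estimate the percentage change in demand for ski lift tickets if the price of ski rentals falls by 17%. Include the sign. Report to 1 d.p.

At P_x = 23.2, P_y = 17: Q_x = 921.4.
∂Q_x/∂P_y = 11.
ε = (∂Q_x/∂P_y)(P_y/Q_x) = 11.0000 × 17/921.4 ≈ 0.203.
%ΔQ_x ≈ ε × %ΔP_y = 0.203 × (-17%) = -3.5%.

-3.5%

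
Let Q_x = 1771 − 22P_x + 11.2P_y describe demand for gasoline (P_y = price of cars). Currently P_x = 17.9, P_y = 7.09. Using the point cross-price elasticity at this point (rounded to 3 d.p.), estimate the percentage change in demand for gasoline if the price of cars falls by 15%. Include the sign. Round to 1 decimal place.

At P_x = 17.9, P_y = 7.09: Q_x = 1456.608.
∂Q_x/∂P_y = 11.2.
ε = (∂Q_x/∂P_y)(P_y/Q_x) = 11.2000 × 7.09/1456.608 ≈ 0.055.
%ΔQ_x ≈ ε × %ΔP_y = 0.055 × (-15%) = -0.8%.

-0.8%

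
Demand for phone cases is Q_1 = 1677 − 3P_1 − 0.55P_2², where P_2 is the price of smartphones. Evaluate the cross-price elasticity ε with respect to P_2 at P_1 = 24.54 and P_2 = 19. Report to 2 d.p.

-0.28

At P_1 = 24.54 and P_2 = 19: Q_1 = 1404.83.
∂Q_1/∂P_2 = -1.1P_2 = -1.1(19) = -20.9000.
ε = (∂Q_1/∂P_2)(P_2/Q_1) = -20.9000 × (19/1404.83) ≈ -0.28.
ε < 0: complements.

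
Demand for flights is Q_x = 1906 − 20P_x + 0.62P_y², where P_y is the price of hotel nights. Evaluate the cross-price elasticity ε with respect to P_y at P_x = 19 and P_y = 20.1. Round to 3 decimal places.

At P_x = 19 and P_y = 20.1: Q_x = 1776.486.
∂Q_x/∂P_y = 1.24P_y = 1.24(20.1) = 24.9240.
ε = (∂Q_x/∂P_y)(P_y/Q_x) = 24.9240 × (20.1/1776.486) ≈ 0.282.
ε > 0: substitutes.

0.282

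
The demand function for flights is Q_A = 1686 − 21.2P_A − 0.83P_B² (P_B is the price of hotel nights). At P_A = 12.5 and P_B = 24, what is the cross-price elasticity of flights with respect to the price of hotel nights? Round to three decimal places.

At P_A = 12.5 and P_B = 24: Q_A = 942.92.
∂Q_A/∂P_B = -1.66P_B = -1.66(24) = -39.8400.
ε = (∂Q_A/∂P_B)(P_B/Q_A) = -39.8400 × (24/942.92) ≈ -1.014.

-1.014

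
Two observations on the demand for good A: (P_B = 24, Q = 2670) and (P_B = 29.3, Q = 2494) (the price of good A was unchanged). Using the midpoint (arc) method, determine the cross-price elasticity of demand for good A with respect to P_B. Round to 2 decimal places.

-0.34

ΔQ_A = 2494 − 2670 = -176; ΔP_B = 29.3 − 24 = 5.3.
Midpoints: Q̄_A = 2582.0, P̄_B = 26.65.
ε = (ΔQ_A/Q̄_A)/(ΔP_B/P̄_B) = (-176/2582.0)/(5.3/26.65) ≈ -0.34.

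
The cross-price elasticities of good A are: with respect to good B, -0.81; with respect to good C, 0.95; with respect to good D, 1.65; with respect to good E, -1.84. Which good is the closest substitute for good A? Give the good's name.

good D

Substitutes have ε > 0. Among the positive values, 1.65 (good D) is largest.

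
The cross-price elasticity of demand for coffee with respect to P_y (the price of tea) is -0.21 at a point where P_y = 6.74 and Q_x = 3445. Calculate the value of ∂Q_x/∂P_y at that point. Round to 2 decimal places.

ε = (∂Q_x/∂P_y)·(P_y/Q_x) ⇒ ∂Q_x/∂P_y = ε·Q_x/P_y = -0.21 × 3445/6.74 ≈ -107.34.

-107.34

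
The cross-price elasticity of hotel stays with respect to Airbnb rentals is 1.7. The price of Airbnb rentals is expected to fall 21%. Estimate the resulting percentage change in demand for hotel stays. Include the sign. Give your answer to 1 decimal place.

%ΔQ ≈ ε × %ΔP of Airbnb rentals = 1.7 × (-21%) = -35.7%.

-35.7%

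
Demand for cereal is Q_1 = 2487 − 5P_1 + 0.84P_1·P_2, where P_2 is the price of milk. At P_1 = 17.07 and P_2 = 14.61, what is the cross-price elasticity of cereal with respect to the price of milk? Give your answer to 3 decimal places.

At P_1 = 17.07 and P_2 = 14.61: Q_1 = 2611.140.
∂Q_1/∂P_2 = 0.84P_1 = 0.84(17.07) = 14.3388.
ε = (∂Q_1/∂P_2)(P_2/Q_1) = 14.3388 × (14.61/2611.140) ≈ 0.080.

0.080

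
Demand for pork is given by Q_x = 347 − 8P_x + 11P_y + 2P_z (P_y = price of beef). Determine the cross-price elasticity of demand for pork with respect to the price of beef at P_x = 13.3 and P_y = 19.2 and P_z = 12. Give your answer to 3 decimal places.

0.444

At P_x = 13.3 and P_y = 19.2 and P_z = 12: Q_x = 475.8.
∂Q_x/∂P_y = 11.
ε = (∂Q_x/∂P_y)(P_y/Q_x) = 11 × (19.2/475.8) ≈ 0.444.
Since ε > 0, pork and beef are substitutes.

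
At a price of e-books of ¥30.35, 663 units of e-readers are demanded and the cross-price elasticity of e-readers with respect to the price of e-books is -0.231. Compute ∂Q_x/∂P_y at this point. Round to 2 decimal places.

-5.05

ε = (∂Q_x/∂P_y)·(P_y/Q_x) ⇒ ∂Q_x/∂P_y = ε·Q_x/P_y = -0.231 × 663/30.35 ≈ -5.05.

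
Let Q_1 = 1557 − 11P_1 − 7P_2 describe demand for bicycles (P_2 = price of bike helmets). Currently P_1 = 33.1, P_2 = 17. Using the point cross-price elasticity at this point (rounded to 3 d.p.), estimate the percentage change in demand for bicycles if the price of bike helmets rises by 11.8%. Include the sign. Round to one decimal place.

-1.3%

At P_1 = 33.1, P_2 = 17: Q_1 = 1073.9.
∂Q_1/∂P_2 = -7.
ε = (∂Q_1/∂P_2)(P_2/Q_1) = -7.0000 × 17/1073.9 ≈ -0.111.
%ΔQ_1 ≈ ε × %ΔP_2 = -0.111 × (11.8%) = -1.3%.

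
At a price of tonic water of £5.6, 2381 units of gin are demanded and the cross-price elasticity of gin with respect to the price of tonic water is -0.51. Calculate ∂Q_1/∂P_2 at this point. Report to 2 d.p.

-216.84

ε = (∂Q_1/∂P_2)·(P_2/Q_1) ⇒ ∂Q_1/∂P_2 = ε·Q_1/P_2 = -0.51 × 2381/5.6 ≈ -216.84.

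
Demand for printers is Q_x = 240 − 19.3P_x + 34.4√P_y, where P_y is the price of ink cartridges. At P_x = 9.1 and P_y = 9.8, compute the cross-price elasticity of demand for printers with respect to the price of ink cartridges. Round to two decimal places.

At P_x = 9.1 and P_y = 9.8: Q_x = 172.059.
∂Q_x/∂P_y = 34.4/(2√P_y) = 34.4/(2√9.8) = 5.4943.
ε = (∂Q_x/∂P_y)(P_y/Q_x) = 5.4943 × (9.8/172.059) ≈ 0.31.

0.31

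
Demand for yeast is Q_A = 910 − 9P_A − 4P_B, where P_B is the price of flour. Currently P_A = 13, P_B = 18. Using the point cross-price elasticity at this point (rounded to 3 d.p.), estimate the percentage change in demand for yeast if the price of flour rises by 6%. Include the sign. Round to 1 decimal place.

-0.6%

At P_A = 13, P_B = 18: Q_A = 721.
∂Q_A/∂P_B = -4.
ε = (∂Q_A/∂P_B)(P_B/Q_A) = -4.0000 × 18/721 ≈ -0.100.
%ΔQ_A ≈ ε × %ΔP_B = -0.100 × (6%) = -0.6%.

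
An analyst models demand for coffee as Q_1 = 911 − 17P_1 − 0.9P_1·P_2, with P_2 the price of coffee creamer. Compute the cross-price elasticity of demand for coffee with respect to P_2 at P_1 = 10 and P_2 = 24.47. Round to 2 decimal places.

-0.42

At P_1 = 10 and P_2 = 24.47: Q_1 = 520.77.
∂Q_1/∂P_2 = -0.9P_1 = -0.9(10) = -9.0000.
ε = (∂Q_1/∂P_2)(P_2/Q_1) = -9.0000 × (24.47/520.77) ≈ -0.42.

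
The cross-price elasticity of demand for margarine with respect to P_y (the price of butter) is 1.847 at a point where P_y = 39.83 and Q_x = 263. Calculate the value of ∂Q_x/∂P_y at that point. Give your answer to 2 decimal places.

12.20

ε = (∂Q_x/∂P_y)·(P_y/Q_x) ⇒ ∂Q_x/∂P_y = ε·Q_x/P_y = 1.847 × 263/39.83 ≈ 12.20.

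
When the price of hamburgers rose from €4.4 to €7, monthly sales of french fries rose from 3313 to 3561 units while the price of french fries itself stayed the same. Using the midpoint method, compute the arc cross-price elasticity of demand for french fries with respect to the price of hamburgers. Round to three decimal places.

0.158

ΔQ_A = 3561 − 3313 = 248; ΔP_B = 7 − 4.4 = 2.6.
Midpoints: Q̄_A = 3437.0, P̄_B = 5.70.
ε = (ΔQ_A/Q̄_A)/(ΔP_B/P̄_B) = (248/3437.0)/(2.6/5.70) ≈ 0.158.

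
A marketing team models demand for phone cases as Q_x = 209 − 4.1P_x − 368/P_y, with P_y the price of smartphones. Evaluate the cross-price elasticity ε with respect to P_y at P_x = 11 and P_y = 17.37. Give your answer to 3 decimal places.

0.148

At P_x = 11 and P_y = 17.37: Q_x = 142.714.
∂Q_x/∂P_y = 368/P_y² = 1.2197.
ε = (∂Q_x/∂P_y)(P_y/Q_x) = 1.2197 × (17.37/142.714) ≈ 0.148.
ε > 0: substitutes.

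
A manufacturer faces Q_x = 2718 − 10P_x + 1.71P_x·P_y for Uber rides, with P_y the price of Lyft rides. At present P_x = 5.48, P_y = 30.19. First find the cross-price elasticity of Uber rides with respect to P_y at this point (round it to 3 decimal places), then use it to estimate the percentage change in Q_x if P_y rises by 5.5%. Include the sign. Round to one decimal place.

At P_x = 5.48, P_y = 30.19: Q_x = 2946.104.
∂Q_x/∂P_y = 1.71P_x = 9.3708.
ε = (∂Q_x/∂P_y)(P_y/Q_x) = 9.3708 × 30.19/2946.104 ≈ 0.096.
%ΔQ_x ≈ ε × %ΔP_y = 0.096 × (5.5%) = 0.5%.

0.5%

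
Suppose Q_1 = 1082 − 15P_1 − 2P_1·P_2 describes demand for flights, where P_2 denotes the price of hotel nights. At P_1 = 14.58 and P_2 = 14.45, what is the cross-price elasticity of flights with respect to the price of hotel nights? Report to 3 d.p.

At P_1 = 14.58 and P_2 = 14.45: Q_1 = 441.938.
∂Q_1/∂P_2 = -2P_1 = -2(14.58) = -29.1600.
ε = (∂Q_1/∂P_2)(P_2/Q_1) = -29.1600 × (14.45/441.938) ≈ -0.953.
ε < 0: complements.

-0.953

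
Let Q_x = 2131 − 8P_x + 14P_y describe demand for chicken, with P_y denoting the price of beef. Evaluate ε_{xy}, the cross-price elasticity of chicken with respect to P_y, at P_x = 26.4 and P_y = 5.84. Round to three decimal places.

At P_x = 26.4 and P_y = 5.84: Q_x = 2001.56.
∂Q_x/∂P_y = 14.
ε = (∂Q_x/∂P_y)(P_y/Q_x) = 14 × (5.84/2001.56) ≈ 0.041.

0.041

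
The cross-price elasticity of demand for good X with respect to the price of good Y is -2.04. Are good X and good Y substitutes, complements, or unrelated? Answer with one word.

ε = -2.04 < 0, so a higher price of good Y lowers demand for good X: complements.

complements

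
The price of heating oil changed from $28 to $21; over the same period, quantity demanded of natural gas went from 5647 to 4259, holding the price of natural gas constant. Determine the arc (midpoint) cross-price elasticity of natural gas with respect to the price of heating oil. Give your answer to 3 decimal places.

0.981

ΔQ_A = 4259 − 5647 = -1388; ΔP_B = 21 − 28 = -7.
Midpoints: Q̄_A = 4953.0, P̄_B = 24.50.
ε = (ΔQ_A/Q̄_A)/(ΔP_B/P̄_B) = (-1388/4953.0)/(-7/24.50) ≈ 0.981.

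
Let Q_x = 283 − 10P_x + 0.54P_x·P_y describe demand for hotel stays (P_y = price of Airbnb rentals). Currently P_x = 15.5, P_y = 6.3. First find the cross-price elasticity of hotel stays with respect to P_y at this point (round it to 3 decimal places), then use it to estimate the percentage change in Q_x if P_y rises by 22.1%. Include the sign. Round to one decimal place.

At P_x = 15.5, P_y = 6.3: Q_x = 180.731.
∂Q_x/∂P_y = 0.54P_x = 8.3700.
ε = (∂Q_x/∂P_y)(P_y/Q_x) = 8.3700 × 6.3/180.731 ≈ 0.292.
%ΔQ_x ≈ ε × %ΔP_y = 0.292 × (22.1%) = 6.5%.

6.5%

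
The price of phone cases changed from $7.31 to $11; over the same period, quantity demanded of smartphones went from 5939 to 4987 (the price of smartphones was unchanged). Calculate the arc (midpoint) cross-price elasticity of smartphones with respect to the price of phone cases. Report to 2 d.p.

ΔQ_A = 4987 − 5939 = -952; ΔP_B = 11 − 7.31 = 3.69.
Midpoints: Q̄_A = 5463.0, P̄_B = 9.15.
ε = (ΔQ_A/Q̄_A)/(ΔP_B/P̄_B) = (-952/5463.0)/(3.69/9.15) ≈ -0.43.

-0.43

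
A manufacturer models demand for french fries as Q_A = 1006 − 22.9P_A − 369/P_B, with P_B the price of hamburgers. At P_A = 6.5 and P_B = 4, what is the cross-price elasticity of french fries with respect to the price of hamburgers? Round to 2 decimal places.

0.12

At P_A = 6.5 and P_B = 4: Q_A = 764.9.
∂Q_A/∂P_B = 369/P_B² = 23.0625.
ε = (∂Q_A/∂P_B)(P_B/Q_A) = 23.0625 × (4/764.9) ≈ 0.12.
ε > 0: substitutes.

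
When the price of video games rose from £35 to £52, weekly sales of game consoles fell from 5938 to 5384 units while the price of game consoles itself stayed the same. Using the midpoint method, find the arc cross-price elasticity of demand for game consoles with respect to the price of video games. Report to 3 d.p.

ΔQ_A = 5384 − 5938 = -554; ΔP_B = 52 − 35 = 17.
Midpoints: Q̄_A = 5661.0, P̄_B = 43.50.
ε = (ΔQ_A/Q̄_A)/(ΔP_B/P̄_B) = (-554/5661.0)/(17/43.50) ≈ -0.250.
ε < 0: game consoles and video games are complements.

-0.250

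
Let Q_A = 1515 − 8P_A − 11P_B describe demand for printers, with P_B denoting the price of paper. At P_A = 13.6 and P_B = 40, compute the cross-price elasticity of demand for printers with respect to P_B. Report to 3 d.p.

At P_A = 13.6 and P_B = 40: Q_A = 966.2.
∂Q_A/∂P_B = -11.
ε = (∂Q_A/∂P_B)(P_B/Q_A) = -11 × (40/966.2) ≈ -0.455.

-0.455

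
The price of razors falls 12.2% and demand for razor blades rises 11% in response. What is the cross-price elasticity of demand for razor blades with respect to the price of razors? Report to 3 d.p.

-0.902

ε = (%ΔQ of razor blades) / (%ΔP of razors) = (11%) / (-12.2%) ≈ -0.902.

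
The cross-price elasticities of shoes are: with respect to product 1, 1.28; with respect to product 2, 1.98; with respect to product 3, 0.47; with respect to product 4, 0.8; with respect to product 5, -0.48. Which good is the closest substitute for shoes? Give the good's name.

product 2

Substitutes have ε > 0. Among the positive values, 1.98 (product 2) is largest.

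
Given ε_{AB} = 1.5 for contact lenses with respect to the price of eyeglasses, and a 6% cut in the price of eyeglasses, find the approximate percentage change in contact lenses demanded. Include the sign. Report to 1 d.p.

-9.0%

%ΔQ ≈ ε × %ΔP of eyeglasses = 1.5 × (-6%) = -9.0%.
Demand for contact lenses falls by about 9.0%.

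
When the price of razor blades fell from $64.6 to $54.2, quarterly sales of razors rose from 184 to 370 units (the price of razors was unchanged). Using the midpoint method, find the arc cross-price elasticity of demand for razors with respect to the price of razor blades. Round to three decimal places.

-3.835

ΔQ_A = 370 − 184 = 186; ΔP_B = 54.2 − 64.6 = -10.4.
Midpoints: Q̄_A = 277.0, P̄_B = 59.40.
ε = (ΔQ_A/Q̄_A)/(ΔP_B/P̄_B) = (186/277.0)/(-10.4/59.40) ≈ -3.835.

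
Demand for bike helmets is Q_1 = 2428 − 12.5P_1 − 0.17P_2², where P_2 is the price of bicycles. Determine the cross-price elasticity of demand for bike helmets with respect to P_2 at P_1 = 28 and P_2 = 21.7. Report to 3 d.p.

At P_1 = 28 and P_2 = 21.7: Q_1 = 1997.949.
∂Q_1/∂P_2 = -0.34P_2 = -0.34(21.7) = -7.3780.
ε = (∂Q_1/∂P_2)(P_2/Q_1) = -7.3780 × (21.7/1997.949) ≈ -0.080.

-0.080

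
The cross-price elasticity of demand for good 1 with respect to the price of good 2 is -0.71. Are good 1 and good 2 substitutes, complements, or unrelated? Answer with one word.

ε = -0.71 < 0, so a higher price of good 2 lowers demand for good 1: complements.

complements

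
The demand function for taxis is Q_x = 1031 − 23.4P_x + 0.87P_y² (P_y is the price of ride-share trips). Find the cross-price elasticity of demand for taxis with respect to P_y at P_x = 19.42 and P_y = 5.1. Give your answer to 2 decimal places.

0.08

At P_x = 19.42 and P_y = 5.1: Q_x = 599.201.
∂Q_x/∂P_y = 1.74P_y = 1.74(5.1) = 8.8740.
ε = (∂Q_x/∂P_y)(P_y/Q_x) = 8.8740 × (5.1/599.201) ≈ 0.08.
ε > 0: substitutes.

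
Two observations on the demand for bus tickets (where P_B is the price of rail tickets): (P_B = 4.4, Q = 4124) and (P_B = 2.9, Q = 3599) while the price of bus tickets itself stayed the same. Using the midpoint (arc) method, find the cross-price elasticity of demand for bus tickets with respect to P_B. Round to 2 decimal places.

ΔQ_A = 3599 − 4124 = -525; ΔP_B = 2.9 − 4.4 = -1.5.
Midpoints: Q̄_A = 3861.5, P̄_B = 3.65.
ε = (ΔQ_A/Q̄_A)/(ΔP_B/P̄_B) = (-525/3861.5)/(-1.5/3.65) ≈ 0.33.
ε > 0: bus tickets and rail tickets are substitutes.

0.33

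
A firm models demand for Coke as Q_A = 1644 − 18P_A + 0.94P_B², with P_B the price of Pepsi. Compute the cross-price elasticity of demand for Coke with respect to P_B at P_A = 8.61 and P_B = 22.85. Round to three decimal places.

At P_A = 8.61 and P_B = 22.85: Q_A = 1979.815.
∂Q_A/∂P_B = 1.88P_B = 1.88(22.85) = 42.9580.
ε = (∂Q_A/∂P_B)(P_B/Q_A) = 42.9580 × (22.85/1979.815) ≈ 0.496.

0.496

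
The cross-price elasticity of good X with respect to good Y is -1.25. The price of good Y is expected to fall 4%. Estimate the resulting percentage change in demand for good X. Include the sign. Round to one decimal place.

%ΔQ ≈ ε × %ΔP of good Y = -1.25 × (-4%) = 5.0%.
Demand for good X rises by about 5.0%.

5.0%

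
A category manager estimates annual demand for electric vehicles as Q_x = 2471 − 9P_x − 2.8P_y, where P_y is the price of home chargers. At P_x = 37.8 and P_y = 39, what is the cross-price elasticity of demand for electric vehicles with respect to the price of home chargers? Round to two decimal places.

-0.05

At P_x = 37.8 and P_y = 39: Q_x = 2021.6.
∂Q_x/∂P_y = -2.8.
ε = (∂Q_x/∂P_y)(P_y/Q_x) = -2.8 × (39/2021.6) ≈ -0.05.
Since ε < 0, electric vehicles and home chargers are complements.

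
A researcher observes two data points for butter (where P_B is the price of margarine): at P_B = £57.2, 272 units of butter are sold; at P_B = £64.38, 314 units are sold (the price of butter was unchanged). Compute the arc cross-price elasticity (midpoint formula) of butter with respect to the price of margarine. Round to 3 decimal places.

ΔQ_A = 314 − 272 = 42; ΔP_B = 64.38 − 57.2 = 7.18.
Midpoints: Q̄_A = 293.0, P̄_B = 60.79.
ε = (ΔQ_A/Q̄_A)/(ΔP_B/P̄_B) = (42/293.0)/(7.18/60.79) ≈ 1.214.

1.214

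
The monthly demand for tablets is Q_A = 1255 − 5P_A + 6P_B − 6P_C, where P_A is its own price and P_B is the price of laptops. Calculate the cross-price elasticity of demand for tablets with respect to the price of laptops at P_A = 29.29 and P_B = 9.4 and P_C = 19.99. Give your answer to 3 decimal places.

0.054

At P_A = 29.29 and P_B = 9.4 and P_C = 19.99: Q_A = 1045.01.
∂Q_A/∂P_B = 6.
ε = (∂Q_A/∂P_B)(P_B/Q_A) = 6 × (9.4/1045.01) ≈ 0.054.
Since ε > 0, tablets and laptops are substitutes.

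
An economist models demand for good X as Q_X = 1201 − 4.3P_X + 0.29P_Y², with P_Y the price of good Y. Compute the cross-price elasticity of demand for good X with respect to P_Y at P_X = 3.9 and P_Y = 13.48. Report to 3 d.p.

0.085

At P_X = 3.9 and P_Y = 13.48: Q_X = 1236.926.
∂Q_X/∂P_Y = 0.58P_Y = 0.58(13.48) = 7.8184.
ε = (∂Q_X/∂P_Y)(P_Y/Q_X) = 7.8184 × (13.48/1236.926) ≈ 0.085.
ε > 0: substitutes.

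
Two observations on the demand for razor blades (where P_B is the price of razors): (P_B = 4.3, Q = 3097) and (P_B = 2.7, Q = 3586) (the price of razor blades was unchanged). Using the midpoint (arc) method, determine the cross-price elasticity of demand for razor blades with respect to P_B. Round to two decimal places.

ΔQ_A = 3586 − 3097 = 489; ΔP_B = 2.7 − 4.3 = -1.6.
Midpoints: Q̄_A = 3341.5, P̄_B = 3.50.
ε = (ΔQ_A/Q̄_A)/(ΔP_B/P̄_B) = (489/3341.5)/(-1.6/3.50) ≈ -0.32.
ε < 0: razor blades and razors are complements.

-0.32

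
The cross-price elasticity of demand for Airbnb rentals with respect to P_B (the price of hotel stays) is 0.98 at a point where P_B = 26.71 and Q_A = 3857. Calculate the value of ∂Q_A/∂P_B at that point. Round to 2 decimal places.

141.51

ε = (∂Q_A/∂P_B)·(P_B/Q_A) ⇒ ∂Q_A/∂P_B = ε·Q_A/P_B = 0.98 × 3857/26.71 ≈ 141.51.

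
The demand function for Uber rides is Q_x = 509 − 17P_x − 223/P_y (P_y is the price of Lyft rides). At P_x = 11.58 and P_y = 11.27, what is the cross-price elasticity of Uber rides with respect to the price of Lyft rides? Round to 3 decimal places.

0.068

At P_x = 11.58 and P_y = 11.27: Q_x = 292.353.
∂Q_x/∂P_y = 223/P_y² = 1.7557.
ε = (∂Q_x/∂P_y)(P_y/Q_x) = 1.7557 × (11.27/292.353) ≈ 0.068.
ε > 0: substitutes.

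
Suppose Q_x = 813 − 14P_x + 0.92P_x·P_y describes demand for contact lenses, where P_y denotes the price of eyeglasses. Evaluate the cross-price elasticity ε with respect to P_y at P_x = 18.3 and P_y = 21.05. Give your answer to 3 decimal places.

0.389

At P_x = 18.3 and P_y = 21.05: Q_x = 911.198.
∂Q_x/∂P_y = 0.92P_x = 0.92(18.3) = 16.8360.
ε = (∂Q_x/∂P_y)(P_y/Q_x) = 16.8360 × (21.05/911.198) ≈ 0.389.
ε > 0: substitutes.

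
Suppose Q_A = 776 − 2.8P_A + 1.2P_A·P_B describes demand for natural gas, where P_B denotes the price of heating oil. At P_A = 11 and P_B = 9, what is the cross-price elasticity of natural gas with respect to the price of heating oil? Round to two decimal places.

At P_A = 11 and P_B = 9: Q_A = 864.
∂Q_A/∂P_B = 1.2P_A = 1.2(11) = 13.2000.
ε = (∂Q_A/∂P_B)(P_B/Q_A) = 13.2000 × (9/864) ≈ 0.14.

0.14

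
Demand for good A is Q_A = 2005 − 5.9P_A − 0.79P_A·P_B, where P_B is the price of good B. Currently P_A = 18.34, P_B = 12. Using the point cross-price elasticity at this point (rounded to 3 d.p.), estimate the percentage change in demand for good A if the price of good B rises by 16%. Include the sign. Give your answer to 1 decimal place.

At P_A = 18.34, P_B = 12: Q_A = 1722.931.
∂Q_A/∂P_B = -0.79P_A = -14.4886.
ε = (∂Q_A/∂P_B)(P_B/Q_A) = -14.4886 × 12/1722.931 ≈ -0.101.
%ΔQ_A ≈ ε × %ΔP_B = -0.101 × (16%) = -1.6%.

-1.6%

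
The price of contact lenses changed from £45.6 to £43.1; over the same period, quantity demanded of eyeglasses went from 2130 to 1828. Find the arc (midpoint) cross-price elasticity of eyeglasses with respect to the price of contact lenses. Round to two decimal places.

ΔQ_A = 1828 − 2130 = -302; ΔP_B = 43.1 − 45.6 = -2.5.
Midpoints: Q̄_A = 1979.0, P̄_B = 44.35.
ε = (ΔQ_A/Q̄_A)/(ΔP_B/P̄_B) = (-302/1979.0)/(-2.5/44.35) ≈ 2.71.

2.71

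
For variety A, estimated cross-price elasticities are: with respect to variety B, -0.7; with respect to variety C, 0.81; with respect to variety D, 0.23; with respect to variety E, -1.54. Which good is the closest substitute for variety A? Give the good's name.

variety C

Substitutes have ε > 0. Among the positive values, 0.81 (variety C) is largest.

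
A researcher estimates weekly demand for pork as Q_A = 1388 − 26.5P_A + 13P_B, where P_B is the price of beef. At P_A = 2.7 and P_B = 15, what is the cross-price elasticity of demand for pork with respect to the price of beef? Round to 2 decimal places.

0.13

At P_A = 2.7 and P_B = 15: Q_A = 1511.45.
∂Q_A/∂P_B = 13.
ε = (∂Q_A/∂P_B)(P_B/Q_A) = 13 × (15/1511.45) ≈ 0.13.
Since ε > 0, pork and beef are substitutes.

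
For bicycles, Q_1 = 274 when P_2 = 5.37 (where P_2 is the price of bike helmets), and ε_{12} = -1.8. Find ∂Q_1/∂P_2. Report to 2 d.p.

-91.84

ε = (∂Q_1/∂P_2)·(P_2/Q_1) ⇒ ∂Q_1/∂P_2 = ε·Q_1/P_2 = -1.8 × 274/5.37 ≈ -91.84.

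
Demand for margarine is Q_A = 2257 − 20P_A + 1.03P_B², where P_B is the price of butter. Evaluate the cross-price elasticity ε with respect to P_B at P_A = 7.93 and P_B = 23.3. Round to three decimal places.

0.421

At P_A = 7.93 and P_B = 23.3: Q_A = 2657.577.
∂Q_A/∂P_B = 2.06P_B = 2.06(23.3) = 47.9980.
ε = (∂Q_A/∂P_B)(P_B/Q_A) = 47.9980 × (23.3/2657.577) ≈ 0.421.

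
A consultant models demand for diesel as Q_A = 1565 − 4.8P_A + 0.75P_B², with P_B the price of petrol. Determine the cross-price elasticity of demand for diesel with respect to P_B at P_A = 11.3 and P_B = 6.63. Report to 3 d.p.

At P_A = 11.3 and P_B = 6.63: Q_A = 1543.728.
∂Q_A/∂P_B = 1.5P_B = 1.5(6.63) = 9.9450.
ε = (∂Q_A/∂P_B)(P_B/Q_A) = 9.9450 × (6.63/1543.728) ≈ 0.043.

0.043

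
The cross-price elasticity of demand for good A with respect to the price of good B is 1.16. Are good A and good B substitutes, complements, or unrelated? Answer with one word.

ε = 1.16 > 0, so a higher price of good B raises demand for good A: substitutes.

substitutes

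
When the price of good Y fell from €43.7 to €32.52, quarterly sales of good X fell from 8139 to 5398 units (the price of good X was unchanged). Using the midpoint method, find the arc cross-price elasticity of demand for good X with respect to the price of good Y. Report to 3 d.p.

1.380

ΔQ_X = 5398 − 8139 = -2741; ΔP_Y = 32.52 − 43.7 = -11.18.
Midpoints: Q̄_X = 6768.5, P̄_Y = 38.11.
ε = (ΔQ_X/Q̄_X)/(ΔP_Y/P̄_Y) = (-2741/6768.5)/(-11.18/38.11) ≈ 1.380.
ε > 0: good X and good Y are substitutes.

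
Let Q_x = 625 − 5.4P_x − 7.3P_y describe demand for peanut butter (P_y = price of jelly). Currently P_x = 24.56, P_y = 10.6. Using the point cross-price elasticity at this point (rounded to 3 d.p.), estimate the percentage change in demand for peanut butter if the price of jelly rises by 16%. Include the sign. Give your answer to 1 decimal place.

At P_x = 24.56, P_y = 10.6: Q_x = 414.996.
∂Q_x/∂P_y = -7.3.
ε = (∂Q_x/∂P_y)(P_y/Q_x) = -7.3000 × 10.6/414.996 ≈ -0.186.
%ΔQ_x ≈ ε × %ΔP_y = -0.186 × (16%) = -3.0%.

-3.0%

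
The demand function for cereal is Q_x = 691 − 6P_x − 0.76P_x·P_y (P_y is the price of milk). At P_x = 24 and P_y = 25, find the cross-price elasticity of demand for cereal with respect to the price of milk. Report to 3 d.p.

At P_x = 24 and P_y = 25: Q_x = 91.
∂Q_x/∂P_y = -0.76P_x = -0.76(24) = -18.2400.
ε = (∂Q_x/∂P_y)(P_y/Q_x) = -18.2400 × (25/91) ≈ -5.011.

-5.011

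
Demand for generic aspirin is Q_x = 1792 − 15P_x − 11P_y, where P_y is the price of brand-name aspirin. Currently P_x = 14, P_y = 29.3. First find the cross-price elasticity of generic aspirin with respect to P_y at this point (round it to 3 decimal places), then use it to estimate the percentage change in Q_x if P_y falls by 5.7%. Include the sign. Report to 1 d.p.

1.5%

At P_x = 14, P_y = 29.3: Q_x = 1259.7.
∂Q_x/∂P_y = -11.
ε = (∂Q_x/∂P_y)(P_y/Q_x) = -11.0000 × 29.3/1259.7 ≈ -0.256.
%ΔQ_x ≈ ε × %ΔP_y = -0.256 × (-5.7%) = 1.5%.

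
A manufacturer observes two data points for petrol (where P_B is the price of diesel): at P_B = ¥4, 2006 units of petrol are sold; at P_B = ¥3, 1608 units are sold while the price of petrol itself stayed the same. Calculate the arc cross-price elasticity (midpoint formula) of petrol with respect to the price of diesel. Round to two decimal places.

ΔQ_A = 1608 − 2006 = -398; ΔP_B = 3 − 4 = -1.
Midpoints: Q̄_A = 1807.0, P̄_B = 3.50.
ε = (ΔQ_A/Q̄_A)/(ΔP_B/P̄_B) = (-398/1807.0)/(-1/3.50) ≈ 0.77.
ε > 0: petrol and diesel are substitutes.

0.77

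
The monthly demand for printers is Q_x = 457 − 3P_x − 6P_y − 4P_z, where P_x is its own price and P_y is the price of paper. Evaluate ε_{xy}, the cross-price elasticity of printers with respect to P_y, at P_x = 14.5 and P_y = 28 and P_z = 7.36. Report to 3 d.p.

At P_x = 14.5 and P_y = 28 and P_z = 7.36: Q_x = 216.06.
∂Q_x/∂P_y = -6.
ε = (∂Q_x/∂P_y)(P_y/Q_x) = -6 × (28/216.06) ≈ -0.778.
Since ε < 0, printers and paper are complements.

-0.778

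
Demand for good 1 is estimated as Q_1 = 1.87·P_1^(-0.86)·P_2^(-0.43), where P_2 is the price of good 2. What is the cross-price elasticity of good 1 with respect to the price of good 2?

-0.43

In a log-linear (constant-elasticity) demand function, the coefficient on the exponent of P_2 is the cross-price elasticity.
ε = -0.43. Negative, so good 1 and good 2 are complements.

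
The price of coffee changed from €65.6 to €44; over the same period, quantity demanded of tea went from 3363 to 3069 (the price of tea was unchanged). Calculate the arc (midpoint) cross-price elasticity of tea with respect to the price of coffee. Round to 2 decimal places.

ΔQ_A = 3069 − 3363 = -294; ΔP_B = 44 − 65.6 = -21.6.
Midpoints: Q̄_A = 3216.0, P̄_B = 54.80.
ε = (ΔQ_A/Q̄_A)/(ΔP_B/P̄_B) = (-294/3216.0)/(-21.6/54.80) ≈ 0.23.

0.23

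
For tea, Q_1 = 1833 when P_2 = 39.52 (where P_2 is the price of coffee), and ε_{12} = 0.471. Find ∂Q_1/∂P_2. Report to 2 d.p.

21.85

ε = (∂Q_1/∂P_2)·(P_2/Q_1) ⇒ ∂Q_1/∂P_2 = ε·Q_1/P_2 = 0.471 × 1833/39.52 ≈ 21.85.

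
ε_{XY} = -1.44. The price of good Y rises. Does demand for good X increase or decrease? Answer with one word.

ε < 0 and the price of good Y rises, so the quantity of good X moves in the opposite direction: it decreases.

decrease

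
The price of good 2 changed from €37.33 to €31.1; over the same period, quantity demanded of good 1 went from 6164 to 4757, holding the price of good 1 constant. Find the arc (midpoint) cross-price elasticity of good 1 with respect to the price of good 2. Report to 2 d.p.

1.42

ΔQ_1 = 4757 − 6164 = -1407; ΔP_2 = 31.1 − 37.33 = -6.23.
Midpoints: Q̄_1 = 5460.5, P̄_2 = 34.22.
ε = (ΔQ_1/Q̄_1)/(ΔP_2/P̄_2) = (-1407/5460.5)/(-6.23/34.22) ≈ 1.42.
ε > 0: good 1 and good 2 are substitutes.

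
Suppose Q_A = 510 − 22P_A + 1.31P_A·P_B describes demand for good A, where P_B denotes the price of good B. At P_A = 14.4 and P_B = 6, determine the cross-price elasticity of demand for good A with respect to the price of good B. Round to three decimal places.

0.369

At P_A = 14.4 and P_B = 6: Q_A = 306.384.
∂Q_A/∂P_B = 1.31P_A = 1.31(14.4) = 18.8640.
ε = (∂Q_A/∂P_B)(P_B/Q_A) = 18.8640 × (6/306.384) ≈ 0.369.
ε > 0: substitutes.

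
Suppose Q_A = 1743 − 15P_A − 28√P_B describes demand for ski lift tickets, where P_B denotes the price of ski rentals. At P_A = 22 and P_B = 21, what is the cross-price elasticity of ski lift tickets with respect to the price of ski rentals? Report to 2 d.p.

-0.05

At P_A = 22 and P_B = 21: Q_A = 1284.688.
∂Q_A/∂P_B = -28/(2√P_B) = -28/(2√21) = -3.0551.
ε = (∂Q_A/∂P_B)(P_B/Q_A) = -3.0551 × (21/1284.688) ≈ -0.05.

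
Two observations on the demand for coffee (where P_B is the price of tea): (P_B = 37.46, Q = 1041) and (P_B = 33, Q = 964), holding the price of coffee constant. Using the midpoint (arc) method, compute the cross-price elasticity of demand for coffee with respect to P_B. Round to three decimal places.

0.607

ΔQ_A = 964 − 1041 = -77; ΔP_B = 33 − 37.46 = -4.46.
Midpoints: Q̄_A = 1002.5, P̄_B = 35.23.
ε = (ΔQ_A/Q̄_A)/(ΔP_B/P̄_B) = (-77/1002.5)/(-4.46/35.23) ≈ 0.607.
ε > 0: coffee and tea are substitutes.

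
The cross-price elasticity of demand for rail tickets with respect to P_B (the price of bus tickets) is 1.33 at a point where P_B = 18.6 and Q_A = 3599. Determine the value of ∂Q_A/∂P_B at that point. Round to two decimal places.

257.35

ε = (∂Q_A/∂P_B)·(P_B/Q_A) ⇒ ∂Q_A/∂P_B = ε·Q_A/P_B = 1.33 × 3599/18.6 ≈ 257.35.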